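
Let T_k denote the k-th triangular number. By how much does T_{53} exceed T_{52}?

53

Consecutive triangular numbers differ by n: T_{53} − T_{52} = 53.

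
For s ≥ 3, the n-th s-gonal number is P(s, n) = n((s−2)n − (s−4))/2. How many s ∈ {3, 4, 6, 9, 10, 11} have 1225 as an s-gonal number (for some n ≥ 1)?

s = 3: P(3, 49) = 1225. ✓
s = 4: P(4, 35) = 1225. ✓
s = 6: P(6, 25) = 1225. ✓
s = 9: P(9, 19) = 1216 and P(9, 20) = 1350; 1225 is not s-gonal.
s = 10: P(10, 17) = 1105 and P(10, 18) = 1242; 1225 is not s-gonal.
s = 11: P(11, 16) = 1096 and P(11, 17) = 1241; 1225 is not s-gonal.
Hits: s ∈ {3, 4, 6} → 3.

3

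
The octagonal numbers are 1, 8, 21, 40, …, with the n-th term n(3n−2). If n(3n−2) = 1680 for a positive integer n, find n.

Set n(3n−2) = 1680, giving 3n² − 2n − 1680 = 0.
The discriminant is 4 + 12·1680 = 20164, and √20164 = 142.
So n = (2 + 142) / 6 = 144/6 = 24.

24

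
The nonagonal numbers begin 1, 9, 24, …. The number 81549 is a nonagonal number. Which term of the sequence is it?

153

Set n(7n−5)/2 = 81549, giving 7n² − 5n − 163098 = 0.
The discriminant is 25 + 56·81549 = 4566769, and √4566769 = 2137.
So n = (5 + 2137) / 14 = 2142/14 = 153.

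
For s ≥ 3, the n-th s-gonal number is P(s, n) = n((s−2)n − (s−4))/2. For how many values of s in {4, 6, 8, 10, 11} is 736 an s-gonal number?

s = 4: P(4, 27) = 729 and P(4, 28) = 784; 736 is not s-gonal.
s = 6: P(6, 19) = 703 and P(6, 20) = 780; 736 is not s-gonal.
s = 8: P(8, 16) = 736. ✓
s = 10: P(10, 13) = 637 and P(10, 14) = 742; 736 is not s-gonal.
s = 11: P(11, 13) = 715 and P(11, 14) = 833; 736 is not s-gonal.
Hits: s ∈ {8} → 1.

1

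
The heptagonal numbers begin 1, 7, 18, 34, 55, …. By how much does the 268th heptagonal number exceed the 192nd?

87286

268·(5·268 − 3)/2 = 179158 and 192·(5·192 − 3)/2 = 91872.
Difference: 179158 − 91872 = 87286.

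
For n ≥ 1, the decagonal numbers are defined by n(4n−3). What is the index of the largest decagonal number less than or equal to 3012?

27

Solve n(4n−3) ≤ 3012 for integer n.
n = 27 gives 2835 ≤ 3012, while n = 28 gives 3052 > 3012; so the answer is index 27.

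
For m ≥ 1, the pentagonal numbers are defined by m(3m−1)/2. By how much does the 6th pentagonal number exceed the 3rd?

39

6·(3·6 − 1)/2 = 51 and 3·(3·3 − 1)/2 = 12.
Difference: 51 − 12 = 39.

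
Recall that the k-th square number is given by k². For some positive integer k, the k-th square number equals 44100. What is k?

210

We need n² = 44100, so n = √44100 = 210.
Check: 210² = 44100. ✓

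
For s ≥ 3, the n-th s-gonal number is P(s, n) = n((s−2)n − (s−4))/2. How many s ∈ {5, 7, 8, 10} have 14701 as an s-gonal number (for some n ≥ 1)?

1

s = 5: P(5, 99) = 14652 and P(5, 100) = 14950; 14701 is not s-gonal.
s = 7: P(7, 76) = 14326 and P(7, 77) = 14707; 14701 is not s-gonal.
s = 8: P(8, 70) = 14560 and P(8, 71) = 14981; 14701 is not s-gonal.
s = 10: P(10, 61) = 14701. ✓
Hits: s ∈ {10} → 1.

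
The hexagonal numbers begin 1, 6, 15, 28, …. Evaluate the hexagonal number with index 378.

285390

378·(2·378 − 1) = 378·755 = 285390.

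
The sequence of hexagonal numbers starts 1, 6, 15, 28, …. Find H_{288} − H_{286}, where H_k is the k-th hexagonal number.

288·(2·288 − 1) = 165600 and 286·(2·286 − 1) = 163306.
Difference: 165600 − 163306 = 2294.

2294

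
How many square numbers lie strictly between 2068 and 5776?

30

The n-th square number is n².
Smallest index with value > 2068: n = 46 (giving 2116).
Largest index with value < 5776: n = 75 (giving 5625).
Indices 46 through 75: 30 terms.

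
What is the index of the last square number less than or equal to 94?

9

Solve n² ≤ 94 for integer n.
n = 9 gives 81 ≤ 94, while n = 10 gives 100 > 94; so the answer is index 9.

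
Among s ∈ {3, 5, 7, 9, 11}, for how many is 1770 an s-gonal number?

s = 3: P(3, 59) = 1770. ✓
s = 5: P(5, 34) = 1717 and P(5, 35) = 1820; 1770 is not s-gonal.
s = 7: P(7, 26) = 1651 and P(7, 27) = 1782; 1770 is not s-gonal.
s = 9: P(9, 22) = 1639 and P(9, 23) = 1794; 1770 is not s-gonal.
s = 11: P(11, 20) = 1730 and P(11, 21) = 1911; 1770 is not s-gonal.
Hits: s ∈ {3} → 1.

1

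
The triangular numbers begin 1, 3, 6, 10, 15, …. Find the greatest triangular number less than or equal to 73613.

Solve n(n+1)/2 ≤ 73613 for integer n.
n = 383 gives 73536 ≤ 73613, while n = 384 gives 73920 > 73613; so the answer is 73536.

73536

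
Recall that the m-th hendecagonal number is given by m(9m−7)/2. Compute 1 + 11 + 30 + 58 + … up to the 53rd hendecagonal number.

Σ i(9i−7)/2 = (9Σi² − 7Σi) / 2 over i = 1..53.
Σi = 1431 and Σi² = 51039.
(9·51039 − 7·1431) / 2 = 449334/2 = 224667.

224667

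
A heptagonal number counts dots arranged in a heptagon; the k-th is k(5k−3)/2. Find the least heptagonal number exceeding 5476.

5688

Solve n(5n−3)/2 > 5476 for integer n.
The largest n with value ≤ 5476 is 47 (since 5452 ≤ 5476 < 5688), so the first above is n = 48, value 5688.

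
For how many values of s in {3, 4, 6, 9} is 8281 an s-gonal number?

s = 3: P(3, 128) = 8256 and P(3, 129) = 8385; 8281 is not s-gonal.
s = 4: P(4, 91) = 8281. ✓
s = 6: P(6, 64) = 8128 and P(6, 65) = 8385; 8281 is not s-gonal.
s = 9: P(9, 49) = 8281. ✓
Hits: s ∈ {4, 9} → 2.

2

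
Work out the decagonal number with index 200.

The 200th decagonal number is n(4n−3) with n = 200.
200·(4·200 − 3) = 200·797 = 159400.

159400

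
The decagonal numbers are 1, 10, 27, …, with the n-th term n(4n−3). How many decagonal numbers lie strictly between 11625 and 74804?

The n-th decagonal number is n(4n−3).
Smallest index with value > 11625: n = 55 (giving 11935).
Largest index with value < 74804: n = 137 (giving 74665).
Indices 55 through 137: 83 terms.

83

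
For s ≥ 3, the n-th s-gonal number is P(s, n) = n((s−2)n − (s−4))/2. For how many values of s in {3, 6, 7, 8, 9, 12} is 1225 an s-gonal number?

2

s = 3: P(3, 49) = 1225. ✓
s = 6: P(6, 25) = 1225. ✓
s = 7: P(7, 22) = 1177 and P(7, 23) = 1288; 1225 is not s-gonal.
s = 8: P(8, 20) = 1160 and P(8, 21) = 1281; 1225 is not s-gonal.
s = 9: P(9, 19) = 1216 and P(9, 20) = 1350; 1225 is not s-gonal.
s = 12: P(12, 16) = 1216 and P(12, 17) = 1377; 1225 is not s-gonal.
Hits: s ∈ {3, 6} → 2.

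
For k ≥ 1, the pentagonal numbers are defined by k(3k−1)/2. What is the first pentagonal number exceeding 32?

35

Solve n(3n−1)/2 > 32 for integer n.
The largest n with value ≤ 32 is 4 (since 22 ≤ 32 < 35), so the first above is n = 5, value 35.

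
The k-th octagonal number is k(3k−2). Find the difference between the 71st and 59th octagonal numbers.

71·(3·71 − 2) = 14981 and 59·(3·59 − 2) = 10325.
Difference: 14981 − 10325 = 4656.

4656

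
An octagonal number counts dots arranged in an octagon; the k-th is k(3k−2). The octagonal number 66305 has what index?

Set n(3n−2) = 66305, giving 3n² − 2n − 66305 = 0.
The discriminant is 4 + 12·66305 = 795664, and √795664 = 892.
So n = (2 + 892) / 6 = 894/6 = 149.

149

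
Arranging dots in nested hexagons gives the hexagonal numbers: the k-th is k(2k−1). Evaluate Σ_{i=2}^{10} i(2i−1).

714

Σ i(2i−1) = 2Σi² − Σi over i = 2..10.
Σi = 55 − 1 = 54 and Σi² = 385 − 1 = 384.
2·384 − 1·54 = 714.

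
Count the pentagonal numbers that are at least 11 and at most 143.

7

The n-th pentagonal number is n(3n−1)/2.
Smallest index with value ≥ 11: n = 3 (giving 12).
Largest index with value ≤ 143: n = 9 (giving 117).
Indices 3 through 9: 7 terms.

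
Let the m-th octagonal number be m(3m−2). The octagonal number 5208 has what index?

42

Set n(3n−2) = 5208, giving 3n² − 2n − 5208 = 0.
The discriminant is 4 + 12·5208 = 62500, and √62500 = 250.
So n = (2 + 250) / 6 = 252/6 = 42.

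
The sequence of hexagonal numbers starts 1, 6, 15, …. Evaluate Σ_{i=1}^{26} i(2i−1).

12051

Σ i(2i−1) = 2Σi² − Σi over i = 1..26.
Σi = 351 and Σi² = 6201.
2·6201 − 1·351 = 12051.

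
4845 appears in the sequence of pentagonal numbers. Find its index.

Set n(3n−1)/2 = 4845, giving 3n² − n − 9690 = 0.
The discriminant is 1 + 24·4845 = 116281, and √116281 = 341.
So n = (1 + 341) / 6 = 342/6 = 57.

57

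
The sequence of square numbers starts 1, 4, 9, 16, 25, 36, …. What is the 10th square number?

100

The 10th square number is n² with n = 10.
10² = 100.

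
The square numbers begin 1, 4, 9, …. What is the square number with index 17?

The 17th square number is n² with n = 17.
17² = 289.

289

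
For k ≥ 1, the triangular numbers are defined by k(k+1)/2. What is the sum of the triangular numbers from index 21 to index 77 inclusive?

Σ i(i+1)/2 = (Σi² + Σi) / 2 over i = 21..77.
Σi = 3003 − 210 = 2793 and Σi² = 155155 − 2870 = 152285.
(1·152285 + 1·2793) / 2 = 155078/2 = 77539.

77539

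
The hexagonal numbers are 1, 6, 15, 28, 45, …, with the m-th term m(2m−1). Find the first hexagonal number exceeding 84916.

85491

Solve n(2n−1) > 84916 for integer n.
The largest n with value ≤ 84916 is 206 (since 84666 ≤ 84916 < 85491), so the first above is n = 207, value 85491.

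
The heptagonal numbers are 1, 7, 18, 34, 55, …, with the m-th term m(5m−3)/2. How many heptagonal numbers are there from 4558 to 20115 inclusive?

48

The n-th heptagonal number is n(5n−3)/2.
Smallest index with value ≥ 4558: n = 43 (giving 4558).
Largest index with value ≤ 20115: n = 90 (giving 20115).
Indices 43 through 90: 48 terms.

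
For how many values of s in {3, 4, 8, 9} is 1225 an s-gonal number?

s = 3: P(3, 49) = 1225. ✓
s = 4: P(4, 35) = 1225. ✓
s = 8: P(8, 20) = 1160 and P(8, 21) = 1281; 1225 is not s-gonal.
s = 9: P(9, 19) = 1216 and P(9, 20) = 1350; 1225 is not s-gonal.
Hits: s ∈ {3, 4} → 2.

2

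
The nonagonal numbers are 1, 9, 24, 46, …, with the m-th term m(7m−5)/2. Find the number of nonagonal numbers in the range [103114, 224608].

82

The n-th nonagonal number is n(7n−5)/2.
Smallest index with value ≥ 103114: n = 172 (giving 103114).
Largest index with value ≤ 224608: n = 253 (giving 223399).
Indices 172 through 253: 82 terms.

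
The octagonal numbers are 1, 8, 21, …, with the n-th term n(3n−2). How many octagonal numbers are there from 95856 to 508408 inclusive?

The n-th octagonal number is n(3n−2).
Smallest index with value ≥ 95856: n = 180 (giving 96840).
Largest index with value ≤ 508408: n = 412 (giving 508408).
Indices 180 through 412: 233 terms.

233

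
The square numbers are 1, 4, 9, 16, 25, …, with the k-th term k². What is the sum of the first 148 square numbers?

Σ_{i=1}^{148} i² = 148·149·297/6 = 1091574.

1091574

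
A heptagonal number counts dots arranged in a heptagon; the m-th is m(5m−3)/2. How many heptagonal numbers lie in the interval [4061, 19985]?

49

The n-th heptagonal number is n(5n−3)/2.
Smallest index with value ≥ 4061: n = 41 (giving 4141).
Largest index with value ≤ 19985: n = 89 (giving 19669).
Indices 41 through 89: 49 terms.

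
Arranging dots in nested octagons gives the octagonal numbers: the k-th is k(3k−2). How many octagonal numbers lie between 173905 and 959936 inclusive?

The n-th octagonal number is n(3n−2).
Smallest index with value ≥ 173905: n = 242 (giving 175208).
Largest index with value ≤ 959936: n = 566 (giving 959936).
Indices 242 through 566: 325 terms.

325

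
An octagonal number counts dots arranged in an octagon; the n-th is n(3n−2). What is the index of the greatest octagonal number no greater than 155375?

227

Solve n(3n−2) ≤ 155375 for integer n.
n = 227 gives 154133 ≤ 155375, while n = 228 gives 155496 > 155375; so the answer is index 227.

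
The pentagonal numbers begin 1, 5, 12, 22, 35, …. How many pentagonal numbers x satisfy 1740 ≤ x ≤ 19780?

The n-th pentagonal number is n(3n−1)/2.
Smallest index with value ≥ 1740: n = 35 (giving 1820).
Largest index with value ≤ 19780: n = 115 (giving 19780).
Indices 35 through 115: 81 terms.

81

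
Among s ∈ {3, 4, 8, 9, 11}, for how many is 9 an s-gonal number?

2

s = 3: P(3, 3) = 6 and P(3, 4) = 10; 9 is not s-gonal.
s = 4: P(4, 3) = 9. ✓
s = 8: P(8, 2) = 8 and P(8, 3) = 21; 9 is not s-gonal.
s = 9: P(9, 2) = 9. ✓
s = 11: P(11, 1) = 1 and P(11, 2) = 11; 9 is not s-gonal.
Hits: s ∈ {4, 9} → 2.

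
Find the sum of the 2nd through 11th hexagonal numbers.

Σ i(2i−1) = 2Σi² − Σi over i = 2..11.
Σi = 66 − 1 = 65 and Σi² = 506 − 1 = 505.
2·505 − 1·65 = 945.

945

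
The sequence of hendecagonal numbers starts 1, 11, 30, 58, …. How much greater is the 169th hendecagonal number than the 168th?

1513

Consecutive hendecagonal numbers differ by 9n − 8: here 9·169 − 8 = 1513.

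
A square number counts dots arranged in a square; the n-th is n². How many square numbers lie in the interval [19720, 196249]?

303

The n-th square number is n².
Smallest index with value ≥ 19720: n = 141 (giving 19881).
Largest index with value ≤ 196249: n = 443 (giving 196249).
Indices 141 through 443: 303 terms.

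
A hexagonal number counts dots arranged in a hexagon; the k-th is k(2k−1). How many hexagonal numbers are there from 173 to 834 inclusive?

The n-th hexagonal number is n(2n−1).
Smallest index with value ≥ 173: n = 10 (giving 190).
Largest index with value ≤ 834: n = 20 (giving 780).
Indices 10 through 20: 11 terms.

11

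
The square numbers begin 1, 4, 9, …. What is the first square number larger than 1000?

1024

Solve n² > 1000 for integer n.
The largest n with value ≤ 1000 is 31 (since 961 ≤ 1000 < 1024), so the first above is n = 32, value 1024.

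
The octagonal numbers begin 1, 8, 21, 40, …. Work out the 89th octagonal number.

The 89th octagonal number is n(3n−2) with n = 89.
89·(3·89 − 2) = 89·265 = 23585.

23585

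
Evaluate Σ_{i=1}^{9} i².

285

Σ_{i=1}^{9} i² = 9·10·19/6 = 285.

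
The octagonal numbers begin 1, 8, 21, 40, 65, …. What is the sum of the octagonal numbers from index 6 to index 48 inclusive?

111585

Σ i(3i−2) = 3Σi² − 2Σi over i = 6..48.
Σi = 1176 − 15 = 1161 and Σi² = 38024 − 55 = 37969.
3·37969 − 2·1161 = 111585.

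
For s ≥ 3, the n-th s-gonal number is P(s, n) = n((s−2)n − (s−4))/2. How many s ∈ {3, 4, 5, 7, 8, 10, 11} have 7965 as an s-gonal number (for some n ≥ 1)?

s = 3: P(3, 125) = 7875 and P(3, 126) = 8001; 7965 is not s-gonal.
s = 4: P(4, 89) = 7921 and P(4, 90) = 8100; 7965 is not s-gonal.
s = 5: P(5, 73) = 7957 and P(5, 74) = 8177; 7965 is not s-gonal.
s = 7: P(7, 56) = 7756 and P(7, 57) = 8037; 7965 is not s-gonal.
s = 8: P(8, 51) = 7701 and P(8, 52) = 8008; 7965 is not s-gonal.
s = 10: P(10, 45) = 7965. ✓
s = 11: P(11, 42) = 7791 and P(11, 43) = 8170; 7965 is not s-gonal.
Hits: s ∈ {10} → 1.

1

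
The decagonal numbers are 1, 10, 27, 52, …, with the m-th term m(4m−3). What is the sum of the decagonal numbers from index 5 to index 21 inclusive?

12461

Σ i(4i−3) = 4Σi² − 3Σi over i = 5..21.
Σi = 231 − 10 = 221 and Σi² = 3311 − 30 = 3281.
4·3281 − 3·221 = 12461.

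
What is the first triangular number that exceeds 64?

Solve n(n+1)/2 > 64 for integer n.
The largest n with value ≤ 64 is 10 (since 55 ≤ 64 < 66), so the first above is n = 11, value 66.

66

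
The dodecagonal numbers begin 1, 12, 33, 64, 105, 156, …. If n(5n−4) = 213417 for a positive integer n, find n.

Set n(5n−4) = 213417, giving 5n² − 4n − 213417 = 0.
The discriminant is 16 + 20·213417 = 4268356, and √4268356 = 2066.
So n = (4 + 2066) / 10 = 2070/10 = 207.

207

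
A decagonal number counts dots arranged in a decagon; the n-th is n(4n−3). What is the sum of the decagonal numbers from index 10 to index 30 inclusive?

Σ i(4i−3) = 4Σi² − 3Σi over i = 10..30.
Σi = 465 − 45 = 420 and Σi² = 9455 − 285 = 9170.
4·9170 − 3·420 = 35420.

35420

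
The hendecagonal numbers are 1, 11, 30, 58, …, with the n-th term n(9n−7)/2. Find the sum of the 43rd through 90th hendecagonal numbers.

985488

Σ i(9i−7)/2 = (9Σi² − 7Σi) / 2 over i = 43..90.
Σi = 4095 − 903 = 3192 and Σi² = 247065 − 25585 = 221480.
(9·221480 − 7·3192) / 2 = 1970976/2 = 985488.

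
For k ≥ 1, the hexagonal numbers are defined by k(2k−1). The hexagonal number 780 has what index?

20

Set n(2n−1) = 780, giving 2n² − n − 780 = 0.
The discriminant is 1 + 8·780 = 6241, and √6241 = 79.
So n = (1 + 79) / 4 = 80/4 = 20.
Check: 20·(2·20 − 1) = 780. ✓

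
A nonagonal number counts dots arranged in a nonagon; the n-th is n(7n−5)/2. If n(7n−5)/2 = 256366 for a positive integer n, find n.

271

Set n(7n−5)/2 = 256366, giving 7n² − 5n − 512732 = 0.
So n = (5 + 3789) / 14 = 3794/14 = 271.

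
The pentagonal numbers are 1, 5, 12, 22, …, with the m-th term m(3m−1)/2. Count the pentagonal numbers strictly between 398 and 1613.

The n-th pentagonal number is n(3n−1)/2.
Smallest index with value > 398: n = 17 (giving 425).
Largest index with value < 1613: n = 32 (giving 1520).
Indices 17 through 32: 16 terms.

16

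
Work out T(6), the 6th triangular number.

21

6·7/2 = 42/2 = 21.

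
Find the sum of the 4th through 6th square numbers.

77

Σ_{i=4}^{6} i² = 91 − 14 = 77.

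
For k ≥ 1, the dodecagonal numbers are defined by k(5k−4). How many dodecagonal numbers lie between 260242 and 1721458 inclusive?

The n-th dodecagonal number is n(5n−4).
Smallest index with value ≥ 260242: n = 229 (giving 261289).
Largest index with value ≤ 1721458: n = 587 (giving 1720497).
Indices 229 through 587: 359 terms.

359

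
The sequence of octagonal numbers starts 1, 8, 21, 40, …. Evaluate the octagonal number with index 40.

4720

The 40th octagonal number is n(3n−2) with n = 40.
40·(3·40 − 2) = 40·118 = 4720.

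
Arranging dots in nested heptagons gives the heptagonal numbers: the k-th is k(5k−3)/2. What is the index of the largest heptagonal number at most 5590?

Solve n(5n−3)/2 ≤ 5590 for integer n.
n = 47 gives 5452 ≤ 5590, while n = 48 gives 5688 > 5590; so the answer is index 47.

47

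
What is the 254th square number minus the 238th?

7872

254² = 64516 and 238² = 56644.
Difference: 64516 − 56644 = 7872.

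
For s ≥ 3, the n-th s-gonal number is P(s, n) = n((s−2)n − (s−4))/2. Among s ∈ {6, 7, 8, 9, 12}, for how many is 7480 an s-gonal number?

1

s = 6: P(6, 61) = 7381 and P(6, 62) = 7626; 7480 is not s-gonal.
s = 7: P(7, 55) = 7480. ✓
s = 8: P(8, 50) = 7400 and P(8, 51) = 7701; 7480 is not s-gonal.
s = 9: P(9, 46) = 7291 and P(9, 47) = 7614; 7480 is not s-gonal.
s = 12: P(12, 39) = 7449 and P(12, 40) = 7840; 7480 is not s-gonal.
Hits: s ∈ {7} → 1.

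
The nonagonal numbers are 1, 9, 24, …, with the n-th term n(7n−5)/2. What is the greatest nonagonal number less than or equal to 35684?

Solve n(7n−5)/2 ≤ 35684 for integer n.
n = 101 gives 35451 ≤ 35684, while n = 102 gives 36159 > 35684; so the answer is 35451.

35451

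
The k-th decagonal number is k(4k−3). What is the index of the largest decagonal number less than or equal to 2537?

Solve n(4n−3) ≤ 2537 for integer n.
n = 25 gives 2425 ≤ 2537, while n = 26 gives 2626 > 2537; so the answer is index 25.

25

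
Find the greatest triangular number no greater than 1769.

Solve n(n+1)/2 ≤ 1769 for integer n.
n = 58 gives 1711 ≤ 1769, while n = 59 gives 1770 > 1769; so the answer is 1711.

1711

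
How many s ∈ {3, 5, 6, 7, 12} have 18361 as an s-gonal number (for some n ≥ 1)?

2

s = 3: P(3, 191) = 18336 and P(3, 192) = 18528; 18361 is not s-gonal.
s = 5: P(5, 110) = 18095 and P(5, 111) = 18426; 18361 is not s-gonal.
s = 6: P(6, 96) = 18336 and P(6, 97) = 18721; 18361 is not s-gonal.
s = 7: P(7, 86) = 18361. ✓
s = 12: P(12, 61) = 18361. ✓
Hits: s ∈ {7, 12} → 2.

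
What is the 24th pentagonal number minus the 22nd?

24·(3·24 − 1)/2 = 852 and 22·(3·22 − 1)/2 = 715.
Difference: 852 − 715 = 137.

137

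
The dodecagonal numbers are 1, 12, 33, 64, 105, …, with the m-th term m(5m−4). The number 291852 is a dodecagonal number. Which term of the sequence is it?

Set n(5n−4) = 291852, giving 5n² − 4n − 291852 = 0.
The discriminant is 16 + 20·291852 = 5837056, and √5837056 = 2416.
So n = (4 + 2416) / 10 = 2420/10 = 242.

242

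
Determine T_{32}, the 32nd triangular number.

The 32nd triangular number is n(n+1)/2 with n = 32.
32·33/2 = 1056/2 = 528.

528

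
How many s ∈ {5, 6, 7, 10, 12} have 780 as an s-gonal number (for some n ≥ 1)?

s = 5: P(5, 22) = 715 and P(5, 23) = 782; 780 is not s-gonal.
s = 6: P(6, 20) = 780. ✓
s = 7: P(7, 17) = 697 and P(7, 18) = 783; 780 is not s-gonal.
s = 10: P(10, 14) = 742 and P(10, 15) = 855; 780 is not s-gonal.
s = 12: P(12, 12) = 672 and P(12, 13) = 793; 780 is not s-gonal.
Hits: s ∈ {6} → 1.

1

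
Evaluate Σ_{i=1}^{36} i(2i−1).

Σ i(2i−1) = 2Σi² − Σi over i = 1..36.
Σi = 666 and Σi² = 16206.
2·16206 − 1·666 = 31746.

31746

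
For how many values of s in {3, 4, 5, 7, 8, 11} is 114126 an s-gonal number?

1

s = 3: P(3, 477) = 114003 and P(3, 478) = 114481; 114126 is not s-gonal.
s = 4: P(4, 337) = 113569 and P(4, 338) = 114244; 114126 is not s-gonal.
s = 5: P(5, 276) = 114126. ✓
s = 7: P(7, 213) = 113103 and P(7, 214) = 114169; 114126 is not s-gonal.
s = 8: P(8, 195) = 113685 and P(8, 196) = 114856; 114126 is not s-gonal.
s = 11: P(11, 159) = 113208 and P(11, 160) = 114640; 114126 is not s-gonal.
Hits: s ∈ {5} → 1.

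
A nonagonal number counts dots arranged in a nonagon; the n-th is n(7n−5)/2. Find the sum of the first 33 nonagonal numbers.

Σ i(7i−5)/2 = (7Σi² − 5Σi) / 2 over i = 1..33.
Σi = 561 and Σi² = 12529.
(7·12529 − 5·561) / 2 = 84898/2 = 42449.

42449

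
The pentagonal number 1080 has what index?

Set n(3n−1)/2 = 1080, giving 3n² − n − 2160 = 0.
So n = (1 + 161) / 6 = 162/6 = 27.

27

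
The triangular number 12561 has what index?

158

Set n(n+1)/2 = 12561, giving n² + n − 25122 = 0.
So n = (-1 + 317) / 2 = 316/2 = 158.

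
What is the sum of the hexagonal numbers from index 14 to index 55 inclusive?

110873

Σ i(2i−1) = 2Σi² − Σi over i = 14..55.
Σi = 1540 − 91 = 1449 and Σi² = 56980 − 819 = 56161.
2·56161 − 1·1449 = 110873.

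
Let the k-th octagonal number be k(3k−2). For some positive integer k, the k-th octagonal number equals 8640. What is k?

Set n(3n−2) = 8640, giving 3n² − 2n − 8640 = 0.
The discriminant is 4 + 12·8640 = 103684, and √103684 = 322.
So n = (2 + 322) / 6 = 324/6 = 54.

54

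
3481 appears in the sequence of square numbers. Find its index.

59

We need n² = 3481, so n = √3481 = 59.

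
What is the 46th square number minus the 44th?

46² = 2116 and 44² = 1936.
Difference: 2116 − 1936 = 180.

180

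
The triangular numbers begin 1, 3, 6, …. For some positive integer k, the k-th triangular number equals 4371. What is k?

Set n(n+1)/2 = 4371, giving n² + n − 8742 = 0.
The discriminant is 1 + 8·4371 = 34969, and √34969 = 187.
So n = (-1 + 187) / 2 = 186/2 = 93.
Check: 93·94/2 = 4371. ✓

93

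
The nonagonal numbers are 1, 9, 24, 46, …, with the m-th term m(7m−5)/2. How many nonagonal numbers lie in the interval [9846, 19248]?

21

The n-th nonagonal number is n(7n−5)/2.
Smallest index with value ≥ 9846: n = 54 (giving 10071).
Largest index with value ≤ 19248: n = 74 (giving 18981).
Indices 54 through 74: 21 terms.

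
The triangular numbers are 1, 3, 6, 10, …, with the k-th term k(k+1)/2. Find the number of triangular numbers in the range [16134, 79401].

219

The n-th triangular number is n(n+1)/2.
Smallest index with value ≥ 16134: n = 180 (giving 16290).
Largest index with value ≤ 79401: n = 398 (giving 79401).
Indices 180 through 398: 219 terms.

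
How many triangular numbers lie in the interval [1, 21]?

6

The n-th triangular number is n(n+1)/2.
Smallest index with value ≥ 1: n = 1 (giving 1).
Largest index with value ≤ 21: n = 6 (giving 21).
Indices 1 through 6: 6 terms.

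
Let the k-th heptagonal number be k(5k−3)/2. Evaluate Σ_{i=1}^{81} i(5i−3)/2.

Σ i(5i−3)/2 = (5Σi² − 3Σi) / 2 over i = 1..81.
Σi = 3321 and Σi² = 180441.
(5·180441 − 3·3321) / 2 = 892242/2 = 446121.

446121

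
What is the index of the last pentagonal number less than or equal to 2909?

44

Solve n(3n−1)/2 ≤ 2909 for integer n.
n = 44 gives 2882 ≤ 2909, while n = 45 gives 3015 > 2909; so the answer is index 44.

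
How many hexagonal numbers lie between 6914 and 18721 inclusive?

38

The n-th hexagonal number is n(2n−1).
Smallest index with value ≥ 6914: n = 60 (giving 7140).
Largest index with value ≤ 18721: n = 97 (giving 18721).
Indices 60 through 97: 38 terms.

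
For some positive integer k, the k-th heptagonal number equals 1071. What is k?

21

Set n(5n−3)/2 = 1071, giving 5n² − 3n − 2142 = 0.
So n = (3 + 207) / 10 = 210/10 = 21.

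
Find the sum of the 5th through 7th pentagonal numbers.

156

Σ i(3i−1)/2 = (3Σi² − Σi) / 2 over i = 5..7.
Σi = 28 − 10 = 18 and Σi² = 140 − 30 = 110.
(3·110 − 1·18) / 2 = 312/2 = 156.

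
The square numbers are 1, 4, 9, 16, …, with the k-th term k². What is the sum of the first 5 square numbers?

Σ_{i=1}^{5} i² = 5·6·11/6 = 55.

55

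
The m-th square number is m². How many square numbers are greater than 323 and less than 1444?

The n-th square number is n².
Smallest index with value > 323: n = 18 (giving 324).
Largest index with value < 1444: n = 37 (giving 1369).
Indices 18 through 37: 20 terms.

20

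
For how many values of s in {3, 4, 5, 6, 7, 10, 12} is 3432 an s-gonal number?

s = 3: P(3, 82) = 3403 and P(3, 83) = 3486; 3432 is not s-gonal.
s = 4: P(4, 58) = 3364 and P(4, 59) = 3481; 3432 is not s-gonal.
s = 5: P(5, 48) = 3432. ✓
s = 6: P(6, 41) = 3321 and P(6, 42) = 3486; 3432 is not s-gonal.
s = 7: P(7, 37) = 3367 and P(7, 38) = 3553; 3432 is not s-gonal.
s = 10: P(10, 29) = 3277 and P(10, 30) = 3510; 3432 is not s-gonal.
s = 12: P(12, 26) = 3276 and P(12, 27) = 3537; 3432 is not s-gonal.
Hits: s ∈ {5} → 1.

1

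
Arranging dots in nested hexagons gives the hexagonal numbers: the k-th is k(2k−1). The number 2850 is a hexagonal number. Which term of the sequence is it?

38

Set n(2n−1) = 2850, giving 2n² − n − 2850 = 0.
The discriminant is 1 + 8·2850 = 22801, and √22801 = 151.
So n = (1 + 151) / 4 = 152/4 = 38.
Check: 38·(2·38 − 1) = 2850. ✓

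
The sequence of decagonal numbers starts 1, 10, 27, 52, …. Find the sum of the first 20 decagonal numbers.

Σ i(4i−3) = 4Σi² − 3Σi over i = 1..20.
Σi = 210 and Σi² = 2870.
4·2870 − 3·210 = 10850.

10850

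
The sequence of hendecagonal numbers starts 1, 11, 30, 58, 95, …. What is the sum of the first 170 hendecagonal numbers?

Σ i(9i−7)/2 = (9Σi² − 7Σi) / 2 over i = 1..170.
Σi = 14535 and Σi² = 1652145.
(9·1652145 − 7·14535) / 2 = 14767560/2 = 7383780.

7383780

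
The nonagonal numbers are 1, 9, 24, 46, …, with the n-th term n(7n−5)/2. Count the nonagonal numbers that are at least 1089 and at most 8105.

31

The n-th nonagonal number is n(7n−5)/2.
Smallest index with value ≥ 1089: n = 18 (giving 1089).
Largest index with value ≤ 8105: n = 48 (giving 7944).
Indices 18 through 48: 31 terms.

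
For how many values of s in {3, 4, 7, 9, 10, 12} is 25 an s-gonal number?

1

s = 3: P(3, 6) = 21 and P(3, 7) = 28; 25 is not s-gonal.
s = 4: P(4, 5) = 25. ✓
s = 7: P(7, 3) = 18 and P(7, 4) = 34; 25 is not s-gonal.
s = 9: P(9, 3) = 24 and P(9, 4) = 46; 25 is not s-gonal.
s = 10: P(10, 2) = 10 and P(10, 3) = 27; 25 is not s-gonal.
s = 12: P(12, 2) = 12 and P(12, 3) = 33; 25 is not s-gonal.
Hits: s ∈ {4} → 1.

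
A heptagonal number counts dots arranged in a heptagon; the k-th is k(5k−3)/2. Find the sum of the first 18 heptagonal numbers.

Σ i(5i−3)/2 = (5Σi² − 3Σi) / 2 over i = 1..18.
Σi = 171 and Σi² = 2109.
(5·2109 − 3·171) / 2 = 10032/2 = 5016.

5016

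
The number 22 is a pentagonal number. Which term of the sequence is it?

4

Set n(3n−1)/2 = 22, giving 3n² − n − 44 = 0.
The discriminant is 1 + 24·22 = 529, and √529 = 23.
So n = (1 + 23) / 6 = 24/6 = 4.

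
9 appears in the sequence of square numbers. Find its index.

We need n² = 9, so n = √9 = 3.
Check: 3² = 9. ✓

3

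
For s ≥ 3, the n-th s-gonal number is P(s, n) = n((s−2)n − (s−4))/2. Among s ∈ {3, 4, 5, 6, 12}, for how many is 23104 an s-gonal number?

s = 3: P(3, 214) = 23005 and P(3, 215) = 23220; 23104 is not s-gonal.
s = 4: P(4, 152) = 23104. ✓
s = 5: P(5, 124) = 23002 and P(5, 125) = 23375; 23104 is not s-gonal.
s = 6: P(6, 107) = 22791 and P(6, 108) = 23220; 23104 is not s-gonal.
s = 12: P(12, 68) = 22848 and P(12, 69) = 23529; 23104 is not s-gonal.
Hits: s ∈ {4} → 1.

1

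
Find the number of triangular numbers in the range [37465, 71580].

The n-th triangular number is n(n+1)/2.
Smallest index with value ≥ 37465: n = 274 (giving 37675).
Largest index with value ≤ 71580: n = 377 (giving 71253).
Indices 274 through 377: 104 terms.

104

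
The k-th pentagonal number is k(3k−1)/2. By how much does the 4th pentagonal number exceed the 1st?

21

4·(3·4 − 1)/2 = 22 and 1·(3·1 − 1)/2 = 1.
Difference: 22 − 1 = 21.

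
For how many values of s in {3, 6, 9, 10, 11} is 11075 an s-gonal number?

1

s = 3: P(3, 148) = 11026 and P(3, 149) = 11175; 11075 is not s-gonal.
s = 6: P(6, 74) = 10878 and P(6, 75) = 11175; 11075 is not s-gonal.
s = 9: P(9, 56) = 10836 and P(9, 57) = 11229; 11075 is not s-gonal.
s = 10: P(10, 52) = 10660 and P(10, 53) = 11077; 11075 is not s-gonal.
s = 11: P(11, 50) = 11075. ✓
Hits: s ∈ {11} → 1.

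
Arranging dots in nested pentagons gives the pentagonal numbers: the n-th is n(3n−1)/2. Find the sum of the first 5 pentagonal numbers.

75

Σ i(3i−1)/2 = (3Σi² − Σi) / 2 over i = 1..5.
Σi = 15 and Σi² = 55.
(3·55 − 1·15) / 2 = 150/2 = 75.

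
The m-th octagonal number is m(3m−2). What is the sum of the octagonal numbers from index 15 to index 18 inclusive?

3150

Σ i(3i−2) = 3Σi² − 2Σi over i = 15..18.
Σi = 171 − 105 = 66 and Σi² = 2109 − 1015 = 1094.
3·1094 − 2·66 = 3150.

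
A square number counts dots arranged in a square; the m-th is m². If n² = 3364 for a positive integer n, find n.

We need n² = 3364, so n = √3364 = 58.
Check: 58² = 3364. ✓

58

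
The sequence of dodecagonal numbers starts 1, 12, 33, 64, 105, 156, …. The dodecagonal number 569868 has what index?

Set n(5n−4) = 569868, giving 5n² − 4n − 569868 = 0.
So n = (4 + 3376) / 10 = 3380/10 = 338.

338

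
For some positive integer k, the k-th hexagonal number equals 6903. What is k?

Set n(2n−1) = 6903, giving 2n² − n − 6903 = 0.
The discriminant is 1 + 8·6903 = 55225, and √55225 = 235.
So n = (1 + 235) / 4 = 236/4 = 59.

59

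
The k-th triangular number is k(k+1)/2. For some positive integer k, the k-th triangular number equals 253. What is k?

Set n(n+1)/2 = 253, giving n² + n − 506 = 0.
The discriminant is 1 + 8·253 = 2025, and √2025 = 45.
So n = (-1 + 45) / 2 = 44/2 = 22.

22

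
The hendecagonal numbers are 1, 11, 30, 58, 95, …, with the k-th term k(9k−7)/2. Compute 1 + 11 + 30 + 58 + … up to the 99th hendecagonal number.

1460250

Σ i(9i−7)/2 = (9Σi² − 7Σi) / 2 over i = 1..99.
Σi = 4950 and Σi² = 328350.
(9·328350 − 7·4950) / 2 = 2920500/2 = 1460250.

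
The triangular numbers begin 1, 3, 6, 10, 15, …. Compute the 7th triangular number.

28

The 7th triangular number is n(n+1)/2 with n = 7.
7·8/2 = 56/2 = 28.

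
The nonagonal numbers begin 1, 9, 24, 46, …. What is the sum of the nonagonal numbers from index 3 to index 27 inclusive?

Σ i(7i−5)/2 = (7Σi² − 5Σi) / 2 over i = 3..27.
Σi = 378 − 3 = 375 and Σi² = 6930 − 5 = 6925.
(7·6925 − 5·375) / 2 = 46600/2 = 23300.

23300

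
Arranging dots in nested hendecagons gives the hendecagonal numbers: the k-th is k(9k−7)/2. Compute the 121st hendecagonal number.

65461

121·(9·121 − 7)/2 = 121·1082/2 = 121·541 = 65461.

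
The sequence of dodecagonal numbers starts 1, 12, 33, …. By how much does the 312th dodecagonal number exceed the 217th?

312·(5·312 − 4) = 485472 and 217·(5·217 − 4) = 234577.
Difference: 485472 − 234577 = 250895.

250895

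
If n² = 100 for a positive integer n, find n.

We need n² = 100, so n = √100 = 10.

10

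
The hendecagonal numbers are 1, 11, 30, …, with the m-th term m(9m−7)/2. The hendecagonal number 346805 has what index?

278

Set n(9n−7)/2 = 346805, giving 9n² − 7n − 693610 = 0.
The discriminant is 49 + 72·346805 = 24970009, and √24970009 = 4997.
So n = (7 + 4997) / 18 = 5004/18 = 278.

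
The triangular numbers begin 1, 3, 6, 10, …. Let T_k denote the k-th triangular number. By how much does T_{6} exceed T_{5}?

Consecutive triangular numbers differ by n: T_{6} − T_{5} = 6.

6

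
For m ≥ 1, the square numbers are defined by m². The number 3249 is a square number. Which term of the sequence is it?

57

We need n² = 3249, so n = √3249 = 57.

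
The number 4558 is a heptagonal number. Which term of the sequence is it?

Set n(5n−3)/2 = 4558, giving 5n² − 3n − 9116 = 0.
So n = (3 + 427) / 10 = 430/10 = 43.
Check: 43·(5·43 − 3)/2 = 4558. ✓

43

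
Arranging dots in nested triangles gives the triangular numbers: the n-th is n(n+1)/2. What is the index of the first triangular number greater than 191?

20

Solve n(n+1)/2 > 191 for integer n.
The largest n with value ≤ 191 is 19 (since 190 ≤ 191 < 210), so the first above is n = 20, value 210.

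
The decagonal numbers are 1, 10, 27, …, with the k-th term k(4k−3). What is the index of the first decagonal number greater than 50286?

Solve n(4n−3) > 50286 for integer n.
The largest n with value ≤ 50286 is 112 (since 49840 ≤ 50286 < 50737), so the first above is n = 113, value 50737.

113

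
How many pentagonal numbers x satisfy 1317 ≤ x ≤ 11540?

The n-th pentagonal number is n(3n−1)/2.
Smallest index with value ≥ 1317: n = 30 (giving 1335).
Largest index with value ≤ 11540: n = 87 (giving 11310).
Indices 30 through 87: 58 terms.

58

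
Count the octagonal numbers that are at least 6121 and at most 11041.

16

The n-th octagonal number is n(3n−2).
Smallest index with value ≥ 6121: n = 46 (giving 6256).
Largest index with value ≤ 11041: n = 61 (giving 11041).
Indices 46 through 61: 16 terms.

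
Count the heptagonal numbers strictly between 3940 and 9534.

The n-th heptagonal number is n(5n−3)/2.
Smallest index with value > 3940: n = 41 (giving 4141).
Largest index with value < 9534: n = 62 (giving 9517).
Indices 41 through 62: 22 terms.

22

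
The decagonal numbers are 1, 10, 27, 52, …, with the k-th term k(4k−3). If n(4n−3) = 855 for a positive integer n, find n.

15

Set n(4n−3) = 855, giving 4n² − 3n − 855 = 0.
The discriminant is 9 + 16·855 = 13689, and √13689 = 117.
So n = (3 + 117) / 8 = 120/8 = 15.
Check: 15·(4·15 − 3) = 855. ✓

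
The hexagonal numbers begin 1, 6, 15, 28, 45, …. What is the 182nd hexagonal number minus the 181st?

725

Consecutive hexagonal numbers differ by 4n − 3: here 4·182 − 3 = 725.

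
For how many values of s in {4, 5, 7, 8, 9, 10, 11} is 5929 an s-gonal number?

2

s = 4: P(4, 77) = 5929. ✓
s = 5: P(5, 63) = 5922 and P(5, 64) = 6112; 5929 is not s-gonal.
s = 7: P(7, 49) = 5929. ✓
s = 8: P(8, 44) = 5720 and P(8, 45) = 5985; 5929 is not s-gonal.
s = 9: P(9, 41) = 5781 and P(9, 42) = 6069; 5929 is not s-gonal.
s = 10: P(10, 38) = 5662 and P(10, 39) = 5967; 5929 is not s-gonal.
s = 11: P(11, 36) = 5706 and P(11, 37) = 6031; 5929 is not s-gonal.
Hits: s ∈ {4, 7} → 2.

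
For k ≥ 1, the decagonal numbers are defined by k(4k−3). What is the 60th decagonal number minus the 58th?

60·(4·60 − 3) = 14220 and 58·(4·58 − 3) = 13282.
Difference: 14220 − 13282 = 938.

938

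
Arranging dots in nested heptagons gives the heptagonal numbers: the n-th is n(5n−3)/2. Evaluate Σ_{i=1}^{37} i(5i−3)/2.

Σ i(5i−3)/2 = (5Σi² − 3Σi) / 2 over i = 1..37.
Σi = 703 and Σi² = 17575.
(5·17575 − 3·703) / 2 = 85766/2 = 42883.

42883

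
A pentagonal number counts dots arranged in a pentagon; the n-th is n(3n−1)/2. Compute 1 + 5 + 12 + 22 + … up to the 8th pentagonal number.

288

Σ i(3i−1)/2 = (3Σi² − Σi) / 2 over i = 1..8.
Σi = 36 and Σi² = 204.
(3·204 − 1·36) / 2 = 576/2 = 288.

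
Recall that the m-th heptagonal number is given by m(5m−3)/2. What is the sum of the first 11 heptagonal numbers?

Σ i(5i−3)/2 = (5Σi² − 3Σi) / 2 over i = 1..11.
Σi = 66 and Σi² = 506.
(5·506 − 3·66) / 2 = 2332/2 = 1166.

1166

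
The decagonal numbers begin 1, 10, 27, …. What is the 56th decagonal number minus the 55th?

Consecutive decagonal numbers differ by 8n − 7: here 8·56 − 7 = 441.

441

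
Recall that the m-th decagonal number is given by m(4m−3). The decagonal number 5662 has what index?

38

Set n(4n−3) = 5662, giving 4n² − 3n − 5662 = 0.
So n = (3 + 301) / 8 = 304/8 = 38.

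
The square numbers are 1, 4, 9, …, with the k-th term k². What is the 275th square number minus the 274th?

549

n² − (n−1)² = 2n − 1, so 275² − 274² = 2·275 − 1 = 549.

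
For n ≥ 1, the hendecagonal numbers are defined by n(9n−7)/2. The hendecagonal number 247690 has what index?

235

Set n(9n−7)/2 = 247690, giving 9n² − 7n − 495380 = 0.
So n = (7 + 4223) / 18 = 4230/18 = 235.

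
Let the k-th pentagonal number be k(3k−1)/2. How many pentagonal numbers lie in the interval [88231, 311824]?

214

The n-th pentagonal number is n(3n−1)/2.
Smallest index with value ≥ 88231: n = 243 (giving 88452).
Largest index with value ≤ 311824: n = 456 (giving 311676).
Indices 243 through 456: 214 terms.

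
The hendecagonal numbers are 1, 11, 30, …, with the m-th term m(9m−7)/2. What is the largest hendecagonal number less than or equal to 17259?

Solve n(9n−7)/2 ≤ 17259 for integer n.
n = 62 gives 17081 ≤ 17259, while n = 63 gives 17640 > 17259; so the answer is 17081.

17081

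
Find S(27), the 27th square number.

27² = 729.

729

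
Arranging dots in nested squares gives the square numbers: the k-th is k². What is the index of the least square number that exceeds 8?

3

Solve n² > 8 for integer n.
The largest n with value ≤ 8 is 2 (since 4 ≤ 8 < 9), so the first above is n = 3, value 9.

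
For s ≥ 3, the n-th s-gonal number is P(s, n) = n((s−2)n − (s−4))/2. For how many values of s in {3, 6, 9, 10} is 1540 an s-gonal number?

3

s = 3: P(3, 55) = 1540. ✓
s = 6: P(6, 28) = 1540. ✓
s = 9: P(9, 21) = 1491 and P(9, 22) = 1639; 1540 is not s-gonal.
s = 10: P(10, 20) = 1540. ✓
Hits: s ∈ {3, 6, 10} → 3.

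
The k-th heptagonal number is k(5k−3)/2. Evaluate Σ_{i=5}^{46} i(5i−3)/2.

82096

Σ i(5i−3)/2 = (5Σi² − 3Σi) / 2 over i = 5..46.
Σi = 1081 − 10 = 1071 and Σi² = 33511 − 30 = 33481.
(5·33481 − 3·1071) / 2 = 164192/2 = 82096.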